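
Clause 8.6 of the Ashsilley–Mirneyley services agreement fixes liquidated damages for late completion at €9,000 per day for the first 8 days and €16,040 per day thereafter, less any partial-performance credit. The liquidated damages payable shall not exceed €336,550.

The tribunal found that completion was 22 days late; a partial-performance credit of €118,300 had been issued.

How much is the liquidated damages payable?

First 8 days: 8 × €9,000 = €72,000
Remaining days: (22 − 8) × €16,040 = €224,560
Accrued per-day damages: €72,000 + €224,560 = €296,560
Less partial-performance credit: €296,560 − €118,300 = €178,260
Cap at €336,550: €178,260 is within the cap, no reduction.

Liquidated damages: €178,260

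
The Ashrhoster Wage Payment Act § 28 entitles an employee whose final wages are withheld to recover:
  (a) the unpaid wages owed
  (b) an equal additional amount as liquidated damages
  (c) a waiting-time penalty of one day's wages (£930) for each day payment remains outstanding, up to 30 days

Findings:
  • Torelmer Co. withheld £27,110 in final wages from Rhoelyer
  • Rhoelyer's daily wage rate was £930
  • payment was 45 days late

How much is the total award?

Total award: £82,120

Liquidated damages (equal amount): £27,110
Penalty days: min(45, 30) = 30
Waiting-time penalty: 30 × £930 = £27,900
Total award: £27,110 + £27,110 + £27,900 = £82,120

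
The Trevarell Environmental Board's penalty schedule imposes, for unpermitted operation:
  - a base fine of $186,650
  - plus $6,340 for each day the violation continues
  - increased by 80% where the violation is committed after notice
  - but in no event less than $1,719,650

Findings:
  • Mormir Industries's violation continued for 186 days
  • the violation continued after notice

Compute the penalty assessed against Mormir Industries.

Per-day component: 186 × $6,340 = $1,179,240
Base plus per-day: $186,650 + $1,179,240 = $1,365,890
Enhancement: 80% of $1,365,890 = $1,092,712
Enhanced fine: $1,365,890 + $1,092,712 = $2,458,602
Minimum $1,719,650: $2,458,602 meets the minimum, no increase.

$2,458,602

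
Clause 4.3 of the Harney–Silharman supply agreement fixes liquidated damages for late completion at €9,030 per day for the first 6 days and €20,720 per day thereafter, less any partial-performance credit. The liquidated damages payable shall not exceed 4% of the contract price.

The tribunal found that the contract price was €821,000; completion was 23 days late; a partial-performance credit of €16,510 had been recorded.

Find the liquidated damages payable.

First 6 days: 6 × €9,030 = €54,180
Remaining days: (23 − 6) × €20,720 = €352,240
Accrued per-day damages: €54,180 + €352,240 = €406,420
Less partial-performance credit: €406,420 − €16,510 = €389,910
Cap: 4% of €821,000 = €32,840
Cap at €32,840: €389,910 exceeds the cap → €32,840

€32,840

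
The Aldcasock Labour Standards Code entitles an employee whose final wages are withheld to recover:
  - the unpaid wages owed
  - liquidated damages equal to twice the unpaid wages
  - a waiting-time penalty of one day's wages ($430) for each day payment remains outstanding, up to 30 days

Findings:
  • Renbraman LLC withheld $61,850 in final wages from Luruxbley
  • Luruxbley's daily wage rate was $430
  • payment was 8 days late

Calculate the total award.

$188,990

Doubled: 2 × $61,850 = $123,700
Penalty days: min(8, 30) = 8
Waiting-time penalty: 8 × $430 = $3,440
Total award: $61,850 + $123,700 + $3,440 = $188,990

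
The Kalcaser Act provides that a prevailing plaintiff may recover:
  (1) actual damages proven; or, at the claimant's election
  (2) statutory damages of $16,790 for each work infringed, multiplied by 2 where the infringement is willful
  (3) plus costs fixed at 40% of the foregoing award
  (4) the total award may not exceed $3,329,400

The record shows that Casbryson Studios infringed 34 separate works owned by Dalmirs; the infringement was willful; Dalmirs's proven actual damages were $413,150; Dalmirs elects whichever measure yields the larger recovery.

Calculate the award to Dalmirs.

$1,598,408

Statutory damages: 34 × $16,790 = $570,860
Doubled: 2 × $570,860 = $1,141,720
Greater of actual damages ($413,150) or enhanced statutory damages ($1,141,720): $1,141,720
Costs: 40% of $1,141,720 = $456,688
Award plus costs: $1,141,720 + $456,688 = $1,598,408
Cap at $3,329,400: $1,598,408 is within the cap, no reduction.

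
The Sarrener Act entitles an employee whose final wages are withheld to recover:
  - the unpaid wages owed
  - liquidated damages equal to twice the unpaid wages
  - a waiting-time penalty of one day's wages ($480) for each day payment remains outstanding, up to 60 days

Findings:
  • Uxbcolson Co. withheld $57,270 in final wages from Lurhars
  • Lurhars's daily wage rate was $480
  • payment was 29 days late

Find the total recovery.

$185,730

Doubled: 2 × $57,270 = $114,540
Penalty days: min(29, 60) = 29
Waiting-time penalty: 29 × $480 = $13,920
Total award: $57,270 + $114,540 + $13,920 = $185,730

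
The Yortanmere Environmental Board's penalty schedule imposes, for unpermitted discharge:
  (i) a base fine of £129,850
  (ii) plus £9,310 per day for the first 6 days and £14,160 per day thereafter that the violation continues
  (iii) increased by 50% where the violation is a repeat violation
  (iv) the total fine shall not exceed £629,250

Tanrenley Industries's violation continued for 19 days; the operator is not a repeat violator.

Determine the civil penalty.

£369,790

First 6 days: 6 × £9,310 = £55,860
Remaining days: (19 − 6) × £14,160 = £184,080
Per-day component: £55,860 + £184,080 = £239,940
Base plus per-day: £129,850 + £239,940 = £369,790
The operator is not a repeat violator: no 50% increase.
Cap at £629,250: £369,790 is within the cap, no reduction.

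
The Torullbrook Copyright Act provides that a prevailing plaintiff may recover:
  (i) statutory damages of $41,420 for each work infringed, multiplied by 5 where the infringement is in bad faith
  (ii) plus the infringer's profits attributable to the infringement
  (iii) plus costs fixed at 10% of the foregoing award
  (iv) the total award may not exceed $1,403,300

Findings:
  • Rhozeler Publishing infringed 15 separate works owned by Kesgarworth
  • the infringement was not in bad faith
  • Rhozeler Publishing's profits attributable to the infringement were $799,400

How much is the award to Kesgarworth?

$1,403,300

Statutory damages: 15 × $41,420 = $621,300
Infringement not in bad faith: no ×5 enhancement.
Combined award: $621,300 + $799,400 = $1,420,700
Costs: 10% of $1,420,700 = $142,070
Award plus costs: $1,420,700 + $142,070 = $1,562,770
Cap at $1,403,300: $1,562,770 exceeds the cap → $1,403,300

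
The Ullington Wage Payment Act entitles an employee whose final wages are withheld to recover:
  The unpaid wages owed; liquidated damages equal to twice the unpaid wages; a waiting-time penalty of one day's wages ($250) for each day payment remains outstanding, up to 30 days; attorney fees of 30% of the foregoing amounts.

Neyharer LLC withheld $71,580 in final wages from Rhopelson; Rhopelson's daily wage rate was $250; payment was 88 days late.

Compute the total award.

$288,912

Doubled: 2 × $71,580 = $143,160
Penalty days: min(88, 30) = 30
Waiting-time penalty: 30 × $250 = $7,500
Subtotal: $71,580 + $143,160 + $7,500 = $222,240
Attorney fees: 30% of $222,240 = $66,672
Total award: $222,240 + $66,672 = $288,912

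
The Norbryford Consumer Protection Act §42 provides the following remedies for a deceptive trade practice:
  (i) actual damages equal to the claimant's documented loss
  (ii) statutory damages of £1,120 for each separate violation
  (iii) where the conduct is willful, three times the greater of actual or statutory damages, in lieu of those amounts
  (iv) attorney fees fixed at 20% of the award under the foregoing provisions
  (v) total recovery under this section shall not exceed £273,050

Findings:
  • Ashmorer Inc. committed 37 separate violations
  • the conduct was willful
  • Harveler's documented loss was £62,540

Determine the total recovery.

Statutory damages: 37 × £1,120 = £41,440
Greater of actual damages (£62,540) or statutory damages (£41,440): £62,540
Trebled: 3 × £62,540 = £187,620
Attorney fees: 20% of £187,620 = £37,524
Total before cap: £187,620 + £37,524 = £225,144
Cap at £273,050: £225,144 is within the cap, no reduction.

£225,144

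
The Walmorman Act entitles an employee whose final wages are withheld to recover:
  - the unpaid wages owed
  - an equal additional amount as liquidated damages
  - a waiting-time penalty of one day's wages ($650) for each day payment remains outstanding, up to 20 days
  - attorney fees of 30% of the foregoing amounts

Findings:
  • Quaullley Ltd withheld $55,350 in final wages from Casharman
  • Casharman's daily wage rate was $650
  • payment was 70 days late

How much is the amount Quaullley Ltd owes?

Liquidated damages (equal amount): $55,350
Penalty days: min(70, 20) = 20
Waiting-time penalty: 20 × $650 = $13,000
Subtotal: $55,350 + $55,350 + $13,000 = $123,700
Attorney fees: 30% of $123,700 = $37,110
Total award: $123,700 + $37,110 = $160,810

$160,810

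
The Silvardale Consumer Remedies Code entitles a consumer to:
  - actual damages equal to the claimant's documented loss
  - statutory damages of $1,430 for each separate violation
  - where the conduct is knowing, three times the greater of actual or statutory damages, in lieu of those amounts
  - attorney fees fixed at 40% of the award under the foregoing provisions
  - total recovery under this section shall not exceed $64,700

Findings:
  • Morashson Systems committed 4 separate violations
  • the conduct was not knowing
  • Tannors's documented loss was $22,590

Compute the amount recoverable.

Statutory damages: 4 × $1,430 = $5,720
Conduct not knowing: the in-lieu enhancement does not apply.
Actual plus statutory damages: $22,590 + $5,720 = $28,310
Attorney fees: 40% of $28,310 = $11,324
Total before cap: $28,310 + $11,324 = $39,634
Cap at $64,700: $39,634 is within the cap, no reduction.

$39,634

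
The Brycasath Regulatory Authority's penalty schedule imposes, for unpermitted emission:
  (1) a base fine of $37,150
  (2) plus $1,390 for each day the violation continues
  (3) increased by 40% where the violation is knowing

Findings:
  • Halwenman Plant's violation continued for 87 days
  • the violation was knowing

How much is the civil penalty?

$221,312

Per-day component: 87 × $1,390 = $120,930
Base plus per-day: $37,150 + $120,930 = $158,080
Enhancement: 40% of $158,080 = $63,232
Enhanced fine: $158,080 + $63,232 = $221,312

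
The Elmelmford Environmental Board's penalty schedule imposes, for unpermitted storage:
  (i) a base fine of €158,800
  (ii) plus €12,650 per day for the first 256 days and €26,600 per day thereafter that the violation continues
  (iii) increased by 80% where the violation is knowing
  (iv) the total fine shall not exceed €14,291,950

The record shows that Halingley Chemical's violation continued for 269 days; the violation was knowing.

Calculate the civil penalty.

€6,737,400

First 256 days: 256 × €12,650 = €3,238,400
Remaining days: (269 − 256) × €26,600 = €345,800
Per-day component: €3,238,400 + €345,800 = €3,584,200
Base plus per-day: €158,800 + €3,584,200 = €3,743,000
Enhancement: 80% of €3,743,000 = €2,994,400
Enhanced fine: €3,743,000 + €2,994,400 = €6,737,400
Cap at €14,291,950: €6,737,400 is within the cap, no reduction.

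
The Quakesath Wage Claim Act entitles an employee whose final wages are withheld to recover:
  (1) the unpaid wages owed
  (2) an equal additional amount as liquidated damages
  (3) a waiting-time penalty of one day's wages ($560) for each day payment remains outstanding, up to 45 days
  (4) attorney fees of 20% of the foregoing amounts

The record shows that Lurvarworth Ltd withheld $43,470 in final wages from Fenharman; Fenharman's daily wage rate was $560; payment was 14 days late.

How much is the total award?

Liquidated damages (equal amount): $43,470
Penalty days: min(14, 45) = 14
Waiting-time penalty: 14 × $560 = $7,840
Subtotal: $43,470 + $43,470 + $7,840 = $94,780
Attorney fees: 20% of $94,780 = $18,956
Total award: $94,780 + $18,956 = $113,736

$113,736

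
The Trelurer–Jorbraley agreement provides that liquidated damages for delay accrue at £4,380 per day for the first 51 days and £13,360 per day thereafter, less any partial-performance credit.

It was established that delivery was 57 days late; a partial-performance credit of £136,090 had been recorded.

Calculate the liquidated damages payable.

£167,450

First 51 days: 51 × £4,380 = £223,380
Remaining days: (57 − 51) × £13,360 = £80,160
Accrued per-day damages: £223,380 + £80,160 = £303,540
Less partial-performance credit: £303,540 − £136,090 = £167,450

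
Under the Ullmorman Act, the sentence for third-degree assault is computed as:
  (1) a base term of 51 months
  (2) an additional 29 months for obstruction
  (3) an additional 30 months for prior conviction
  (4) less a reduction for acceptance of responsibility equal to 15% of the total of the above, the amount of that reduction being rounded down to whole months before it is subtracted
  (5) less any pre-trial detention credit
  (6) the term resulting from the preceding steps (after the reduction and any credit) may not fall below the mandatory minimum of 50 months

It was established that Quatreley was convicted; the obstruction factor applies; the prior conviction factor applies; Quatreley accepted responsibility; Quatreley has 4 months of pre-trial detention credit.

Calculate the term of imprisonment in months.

90 months

Obstruction enhancement: +29 months
Prior conviction enhancement: +30 months
Adjusted term: 51 months + 29 months + 30 months = 110 months
Acceptance of responsibility reduction: 15% of 110 months = 16 months (rounded down)
After reduction: 110 − 16 = 94 months
Less pre-trial detention credit: 94 months − 4 months = 90 months
Minimum 50 months: 90 months meets the minimum, no increase.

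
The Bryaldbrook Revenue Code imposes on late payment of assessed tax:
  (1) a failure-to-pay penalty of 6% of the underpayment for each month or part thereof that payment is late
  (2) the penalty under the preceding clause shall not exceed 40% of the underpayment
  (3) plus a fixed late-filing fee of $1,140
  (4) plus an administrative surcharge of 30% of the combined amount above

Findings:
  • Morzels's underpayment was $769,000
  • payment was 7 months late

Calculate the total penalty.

Accrued rate: 6% × 7 = 42%, capped at 40% → 40%
Failure-to-pay penalty: 40% of $769,000 = $307,600
Penalty before surcharge: $307,600 + $1,140 = $308,740
Administrative surcharge: 30% of $308,740 = $92,622
Total penalty: $308,740 + $92,622 = $401,362

$401,362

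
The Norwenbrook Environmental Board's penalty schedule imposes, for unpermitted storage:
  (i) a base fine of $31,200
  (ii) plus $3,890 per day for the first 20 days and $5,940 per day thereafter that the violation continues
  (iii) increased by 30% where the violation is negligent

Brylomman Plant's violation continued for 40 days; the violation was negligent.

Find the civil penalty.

$296,140

First 20 days: 20 × $3,890 = $77,800
Remaining days: (40 − 20) × $5,940 = $118,800
Per-day component: $77,800 + $118,800 = $196,600
Base plus per-day: $31,200 + $196,600 = $227,800
Enhancement: 30% of $227,800 = $68,340
Enhanced fine: $227,800 + $68,340 = $296,140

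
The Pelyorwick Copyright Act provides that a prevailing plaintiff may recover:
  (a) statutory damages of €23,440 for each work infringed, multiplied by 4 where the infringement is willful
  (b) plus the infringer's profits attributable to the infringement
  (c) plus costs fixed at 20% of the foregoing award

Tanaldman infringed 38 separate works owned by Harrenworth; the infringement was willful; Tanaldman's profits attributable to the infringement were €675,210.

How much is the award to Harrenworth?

Statutory damages: 38 × €23,440 = €890,720
Multiplied by 4: 4 × €890,720 = €3,562,880
Combined award: €3,562,880 + €675,210 = €4,238,090
Costs: 20% of €4,238,090 = €847,618
Award plus costs: €4,238,090 + €847,618 = €5,085,708

€5,085,708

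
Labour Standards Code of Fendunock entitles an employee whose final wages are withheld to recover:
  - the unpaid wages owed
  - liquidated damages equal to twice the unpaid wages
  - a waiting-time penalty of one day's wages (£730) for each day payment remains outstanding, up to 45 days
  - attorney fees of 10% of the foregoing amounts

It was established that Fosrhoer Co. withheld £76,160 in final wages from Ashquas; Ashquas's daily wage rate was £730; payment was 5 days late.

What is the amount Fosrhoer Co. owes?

Total award: £255,343

Doubled: 2 × £76,160 = £152,320
Penalty days: min(5, 45) = 5
Waiting-time penalty: 5 × £730 = £3,650
Subtotal: £76,160 + £152,320 + £3,650 = £232,130
Attorney fees: 10% of £232,130 = £23,213
Total award: £232,130 + £23,213 = £255,343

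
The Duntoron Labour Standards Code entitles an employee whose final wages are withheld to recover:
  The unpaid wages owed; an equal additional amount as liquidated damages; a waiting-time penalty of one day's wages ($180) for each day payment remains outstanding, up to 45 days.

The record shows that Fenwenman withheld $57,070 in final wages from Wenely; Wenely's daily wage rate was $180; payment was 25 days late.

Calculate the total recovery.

Liquidated damages (equal amount): $57,070
Penalty days: min(25, 45) = 25
Waiting-time penalty: 25 × $180 = $4,500
Total award: $57,070 + $57,070 + $4,500 = $118,640

$118,640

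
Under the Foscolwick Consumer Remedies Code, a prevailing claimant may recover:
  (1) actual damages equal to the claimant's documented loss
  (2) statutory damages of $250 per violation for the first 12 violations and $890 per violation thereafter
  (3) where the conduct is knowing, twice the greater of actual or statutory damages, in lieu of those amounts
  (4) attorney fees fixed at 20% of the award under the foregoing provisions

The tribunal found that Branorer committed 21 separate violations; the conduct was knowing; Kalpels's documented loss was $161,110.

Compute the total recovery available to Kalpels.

First 12 violations: 12 × $250 = $3,000
Remaining violations: (21 − 12) × $890 = $8,010
Statutory damages: $3,000 + $8,010 = $11,010
Greater of actual damages ($161,110) or statutory damages ($11,010): $161,110
Doubled: 2 × $161,110 = $322,220
Attorney fees: 20% of $322,220 = $64,444
Total recovery: $322,220 + $64,444 = $386,664

$386,664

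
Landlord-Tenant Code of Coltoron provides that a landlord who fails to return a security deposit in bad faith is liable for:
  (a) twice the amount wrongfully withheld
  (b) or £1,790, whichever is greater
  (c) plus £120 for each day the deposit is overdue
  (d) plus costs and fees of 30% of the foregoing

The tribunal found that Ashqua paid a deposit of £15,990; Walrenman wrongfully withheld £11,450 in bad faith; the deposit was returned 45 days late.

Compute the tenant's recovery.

£36,790

Doubled: 2 × £11,450 = £22,900
Minimum £1,790: £22,900 meets the minimum, no increase.
Late-return penalty: 45 × £120 = £5,400
Damages plus late penalty: £22,900 + £5,400 = £28,300
Costs and fees: 30% of £28,300 = £8,490
Total recovery: £28,300 + £8,490 = £36,790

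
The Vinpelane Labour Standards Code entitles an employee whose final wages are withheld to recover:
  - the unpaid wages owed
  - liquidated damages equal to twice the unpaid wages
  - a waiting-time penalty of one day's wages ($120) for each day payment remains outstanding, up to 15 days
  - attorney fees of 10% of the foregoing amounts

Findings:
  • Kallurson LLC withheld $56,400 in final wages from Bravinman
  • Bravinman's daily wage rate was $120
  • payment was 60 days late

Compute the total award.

$188,100

Doubled: 2 × $56,400 = $112,800
Penalty days: min(60, 15) = 15
Waiting-time penalty: 15 × $120 = $1,800
Subtotal: $56,400 + $112,800 + $1,800 = $171,000
Attorney fees: 10% of $171,000 = $17,100
Total award: $171,000 + $17,100 = $188,100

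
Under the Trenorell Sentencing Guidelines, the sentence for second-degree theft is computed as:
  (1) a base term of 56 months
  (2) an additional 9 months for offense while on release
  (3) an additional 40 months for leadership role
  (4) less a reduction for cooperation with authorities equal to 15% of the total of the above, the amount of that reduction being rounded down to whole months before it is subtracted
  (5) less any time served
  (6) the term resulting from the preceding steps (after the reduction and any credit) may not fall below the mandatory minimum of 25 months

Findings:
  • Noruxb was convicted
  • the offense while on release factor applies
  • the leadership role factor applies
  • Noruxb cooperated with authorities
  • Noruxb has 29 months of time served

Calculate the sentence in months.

Sentence: 61 months

Offense while on release enhancement: +9 months
Leadership role enhancement: +40 months
Adjusted term: 56 months + 9 months + 40 months = 105 months
Cooperation with authorities reduction: 15% of 105 months = 15 months (rounded down)
After reduction: 105 − 15 = 90 months
Less time served: 90 months − 29 months = 61 months
Minimum 25 months: 61 months meets the minimum, no increase.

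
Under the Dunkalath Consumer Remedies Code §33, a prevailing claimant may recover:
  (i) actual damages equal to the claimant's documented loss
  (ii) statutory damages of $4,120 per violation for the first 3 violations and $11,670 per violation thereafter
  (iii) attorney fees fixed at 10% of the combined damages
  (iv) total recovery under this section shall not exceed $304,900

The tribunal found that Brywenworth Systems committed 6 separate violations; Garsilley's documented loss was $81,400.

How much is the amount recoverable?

Total recovery: $141,647

First 3 violations: 3 × $4,120 = $12,360
Remaining violations: (6 − 3) × $11,670 = $35,010
Statutory damages: $12,360 + $35,010 = $47,370
Combined damages: $81,400 + $47,370 = $128,770
Attorney fees: 10% of $128,770 = $12,877
Total before cap: $128,770 + $12,877 = $141,647
Cap at $304,900: $141,647 is within the cap, no reduction.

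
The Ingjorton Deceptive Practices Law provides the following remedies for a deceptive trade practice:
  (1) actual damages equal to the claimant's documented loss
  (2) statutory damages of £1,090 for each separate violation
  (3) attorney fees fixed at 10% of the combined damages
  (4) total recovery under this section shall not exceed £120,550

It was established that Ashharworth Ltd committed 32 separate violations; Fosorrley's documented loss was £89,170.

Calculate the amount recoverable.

Statutory damages: 32 × £1,090 = £34,880
Combined damages: £89,170 + £34,880 = £124,050
Attorney fees: 10% of £124,050 = £12,405
Total before cap: £124,050 + £12,405 = £136,455
Cap at £120,550: £136,455 exceeds the cap → £120,550

£120,550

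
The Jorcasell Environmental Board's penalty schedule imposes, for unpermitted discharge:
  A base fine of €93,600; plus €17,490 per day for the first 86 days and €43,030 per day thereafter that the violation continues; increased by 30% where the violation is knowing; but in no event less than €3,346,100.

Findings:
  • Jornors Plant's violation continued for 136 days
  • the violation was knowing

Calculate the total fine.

First 86 days: 86 × €17,490 = €1,504,140
Remaining days: (136 − 86) × €43,030 = €2,151,500
Per-day component: €1,504,140 + €2,151,500 = €3,655,640
Base plus per-day: €93,600 + €3,655,640 = €3,749,240
Enhancement: 30% of €3,749,240 = €1,124,772
Enhanced fine: €3,749,240 + €1,124,772 = €4,874,012
Minimum €3,346,100: €4,874,012 meets the minimum, no increase.

€4,874,012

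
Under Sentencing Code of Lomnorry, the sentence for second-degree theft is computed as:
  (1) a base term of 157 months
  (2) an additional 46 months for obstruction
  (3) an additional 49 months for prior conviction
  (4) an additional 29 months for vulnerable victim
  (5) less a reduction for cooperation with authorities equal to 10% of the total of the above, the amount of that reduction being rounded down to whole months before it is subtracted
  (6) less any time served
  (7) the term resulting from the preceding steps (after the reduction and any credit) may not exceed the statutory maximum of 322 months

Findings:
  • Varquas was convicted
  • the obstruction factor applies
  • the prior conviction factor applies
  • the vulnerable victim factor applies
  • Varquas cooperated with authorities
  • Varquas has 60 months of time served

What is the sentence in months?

Obstruction enhancement: +46 months
Prior conviction enhancement: +49 months
Vulnerable victim enhancement: +29 months
Adjusted term: 157 months + 46 months + 49 months + 29 months = 281 months
Cooperation with authorities reduction: 10% of 281 months = 28 months (rounded down)
After reduction: 281 − 28 = 253 months
Less time served: 253 months − 60 months = 193 months
Cap at 322 months: 193 months is within the cap, no reduction.

193 months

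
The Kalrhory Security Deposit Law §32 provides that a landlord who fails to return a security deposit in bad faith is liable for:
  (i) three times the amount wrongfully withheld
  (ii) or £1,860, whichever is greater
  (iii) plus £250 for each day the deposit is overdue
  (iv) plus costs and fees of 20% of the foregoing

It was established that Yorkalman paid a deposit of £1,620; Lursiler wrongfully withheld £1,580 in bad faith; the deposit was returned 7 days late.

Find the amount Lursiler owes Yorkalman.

£7,788

Trebled: 3 × £1,580 = £4,740
Minimum £1,860: £4,740 meets the minimum, no increase.
Late-return penalty: 7 × £250 = £1,750
Damages plus late penalty: £4,740 + £1,750 = £6,490
Costs and fees: 20% of £6,490 = £1,298
Total recovery: £6,490 + £1,298 = £7,788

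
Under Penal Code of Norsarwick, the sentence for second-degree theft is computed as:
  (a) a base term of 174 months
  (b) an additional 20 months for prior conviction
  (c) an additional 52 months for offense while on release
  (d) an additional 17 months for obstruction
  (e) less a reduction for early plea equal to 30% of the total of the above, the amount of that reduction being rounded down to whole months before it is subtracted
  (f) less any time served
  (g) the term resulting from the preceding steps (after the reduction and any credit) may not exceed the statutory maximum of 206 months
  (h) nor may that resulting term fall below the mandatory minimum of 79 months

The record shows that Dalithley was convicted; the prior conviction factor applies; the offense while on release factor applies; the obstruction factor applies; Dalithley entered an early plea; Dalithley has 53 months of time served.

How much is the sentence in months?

132 months

Prior conviction enhancement: +20 months
Offense while on release enhancement: +52 months
Obstruction enhancement: +17 months
Adjusted term: 174 months + 20 months + 52 months + 17 months = 263 months
Early plea reduction: 30% of 263 months = 78 months (rounded down)
After reduction: 263 − 78 = 185 months
Less time served: 185 months − 53 months = 132 months
Cap at 206 months: 132 months is within the cap, no reduction.
Minimum 79 months: 132 months meets the minimum, no increase.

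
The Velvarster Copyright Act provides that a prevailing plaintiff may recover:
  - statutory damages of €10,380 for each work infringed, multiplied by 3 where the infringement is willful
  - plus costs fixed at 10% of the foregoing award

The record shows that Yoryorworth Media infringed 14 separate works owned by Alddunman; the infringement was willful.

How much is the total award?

Statutory damages: 14 × €10,380 = €145,320
Trebled: 3 × €145,320 = €435,960
Costs: 10% of €435,960 = €43,596
Award plus costs: €435,960 + €43,596 = €479,556

€479,556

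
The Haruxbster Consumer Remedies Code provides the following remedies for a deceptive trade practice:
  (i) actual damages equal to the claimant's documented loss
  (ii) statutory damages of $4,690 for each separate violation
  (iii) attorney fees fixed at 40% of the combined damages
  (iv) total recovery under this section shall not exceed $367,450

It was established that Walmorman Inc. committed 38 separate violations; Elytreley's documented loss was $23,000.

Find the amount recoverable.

Statutory damages: 38 × $4,690 = $178,220
Combined damages: $23,000 + $178,220 = $201,220
Attorney fees: 40% of $201,220 = $80,488
Total before cap: $201,220 + $80,488 = $281,708
Cap at $367,450: $281,708 is within the cap, no reduction.

Total recovery: $281,708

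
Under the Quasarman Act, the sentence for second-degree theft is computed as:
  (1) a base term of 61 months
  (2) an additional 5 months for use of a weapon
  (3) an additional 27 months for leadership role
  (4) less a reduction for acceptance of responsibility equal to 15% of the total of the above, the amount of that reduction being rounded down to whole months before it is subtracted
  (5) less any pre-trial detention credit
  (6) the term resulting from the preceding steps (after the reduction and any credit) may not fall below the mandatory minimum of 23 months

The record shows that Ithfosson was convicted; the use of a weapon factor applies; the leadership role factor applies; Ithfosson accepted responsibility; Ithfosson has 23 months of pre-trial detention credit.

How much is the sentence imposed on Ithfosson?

Use of a weapon enhancement: +5 months
Leadership role enhancement: +27 months
Adjusted term: 61 months + 5 months + 27 months = 93 months
Acceptance of responsibility reduction: 15% of 93 months = 13 months (rounded down)
After reduction: 93 − 13 = 80 months
Less pre-trial detention credit: 80 months − 23 months = 57 months
Minimum 23 months: 57 months meets the minimum, no increase.

57 months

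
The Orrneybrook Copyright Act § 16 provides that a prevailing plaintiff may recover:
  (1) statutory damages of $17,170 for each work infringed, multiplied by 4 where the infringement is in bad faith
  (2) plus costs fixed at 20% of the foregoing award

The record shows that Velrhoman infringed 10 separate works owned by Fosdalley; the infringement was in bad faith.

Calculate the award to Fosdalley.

Statutory damages: 10 × $17,170 = $171,700
Multiplied by 4: 4 × $171,700 = $686,800
Costs: 20% of $686,800 = $137,360
Award plus costs: $686,800 + $137,360 = $824,160

$824,160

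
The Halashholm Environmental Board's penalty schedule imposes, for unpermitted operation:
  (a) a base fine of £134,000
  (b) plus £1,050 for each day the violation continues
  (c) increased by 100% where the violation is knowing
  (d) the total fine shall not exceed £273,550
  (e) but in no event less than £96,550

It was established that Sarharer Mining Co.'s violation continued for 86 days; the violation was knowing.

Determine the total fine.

Per-day component: 86 × £1,050 = £90,300
Base plus per-day: £134,000 + £90,300 = £224,300
Enhancement: 100% of £224,300 = £224,300
Enhanced fine: £224,300 + £224,300 = £448,600
Cap at £273,550: £448,600 exceeds the cap → £273,550
Minimum £96,550: £273,550 meets the minimum, no increase.

Civil penalty: £273,550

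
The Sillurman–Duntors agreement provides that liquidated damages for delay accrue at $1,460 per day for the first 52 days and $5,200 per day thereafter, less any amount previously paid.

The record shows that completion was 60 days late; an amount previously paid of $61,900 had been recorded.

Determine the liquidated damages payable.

$55,620

First 52 days: 52 × $1,460 = $75,920
Remaining days: (60 − 52) × $5,200 = $41,600
Accrued per-day damages: $75,920 + $41,600 = $117,520
Less amount previously paid: $117,520 − $61,900 = $55,620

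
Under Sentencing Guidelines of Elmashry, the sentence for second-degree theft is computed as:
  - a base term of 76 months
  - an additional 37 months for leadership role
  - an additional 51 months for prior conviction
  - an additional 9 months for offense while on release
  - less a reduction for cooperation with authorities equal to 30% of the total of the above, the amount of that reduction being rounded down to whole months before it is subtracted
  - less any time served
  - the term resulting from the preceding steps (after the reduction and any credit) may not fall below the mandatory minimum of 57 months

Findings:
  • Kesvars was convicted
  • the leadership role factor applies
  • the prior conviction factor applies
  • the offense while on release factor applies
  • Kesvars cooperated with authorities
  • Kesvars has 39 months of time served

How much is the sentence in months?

83 months

Leadership role enhancement: +37 months
Prior conviction enhancement: +51 months
Offense while on release enhancement: +9 months
Adjusted term: 76 months + 37 months + 51 months + 9 months = 173 months
Cooperation with authorities reduction: 30% of 173 months = 51 months (rounded down)
After reduction: 173 − 51 = 122 months
Less time served: 122 months − 39 months = 83 months
Minimum 57 months: 83 months meets the minimum, no increase.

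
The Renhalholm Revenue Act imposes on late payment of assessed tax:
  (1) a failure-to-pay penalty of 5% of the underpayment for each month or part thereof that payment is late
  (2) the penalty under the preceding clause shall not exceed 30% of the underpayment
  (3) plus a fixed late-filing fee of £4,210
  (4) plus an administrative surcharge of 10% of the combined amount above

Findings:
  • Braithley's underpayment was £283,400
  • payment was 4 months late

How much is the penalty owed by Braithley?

Accrued rate: 5% × 4 = 20%, capped at 30% → 20%
Failure-to-pay penalty: 20% of £283,400 = £56,680
Penalty before surcharge: £56,680 + £4,210 = £60,890
Administrative surcharge: 10% of £60,890 = £6,089
Total penalty: £60,890 + £6,089 = £66,979

£66,979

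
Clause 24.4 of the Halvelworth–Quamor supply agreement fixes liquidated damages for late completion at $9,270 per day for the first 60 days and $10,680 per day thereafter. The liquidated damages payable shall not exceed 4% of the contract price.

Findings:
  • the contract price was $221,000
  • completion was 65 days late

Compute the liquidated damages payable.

First 60 days: 60 × $9,270 = $556,200
Remaining days: (65 − 60) × $10,680 = $53,400
Accrued per-day damages: $556,200 + $53,400 = $609,600
Cap: 4% of $221,000 = $8,840
Cap at $8,840: $609,600 exceeds the cap → $8,840

$8,840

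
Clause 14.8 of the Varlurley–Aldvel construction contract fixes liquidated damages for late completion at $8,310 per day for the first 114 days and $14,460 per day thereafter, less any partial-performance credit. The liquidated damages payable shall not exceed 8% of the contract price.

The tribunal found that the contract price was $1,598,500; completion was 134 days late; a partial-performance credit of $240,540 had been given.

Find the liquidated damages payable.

First 114 days: 114 × $8,310 = $947,340
Remaining days: (134 − 114) × $14,460 = $289,200
Accrued per-day damages: $947,340 + $289,200 = $1,236,540
Less partial-performance credit: $1,236,540 − $240,540 = $996,000
Cap: 8% of $1,598,500 = $127,880
Cap at $127,880: $996,000 exceeds the cap → $127,880

$127,880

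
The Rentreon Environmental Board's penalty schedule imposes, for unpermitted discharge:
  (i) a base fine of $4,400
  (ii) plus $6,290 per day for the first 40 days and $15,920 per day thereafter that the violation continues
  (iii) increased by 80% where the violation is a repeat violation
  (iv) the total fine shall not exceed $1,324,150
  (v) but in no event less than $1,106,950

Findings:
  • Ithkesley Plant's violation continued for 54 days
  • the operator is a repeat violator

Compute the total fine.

First 40 days: 40 × $6,290 = $251,600
Remaining days: (54 − 40) × $15,920 = $222,880
Per-day component: $251,600 + $222,880 = $474,480
Base plus per-day: $4,400 + $474,480 = $478,880
Enhancement: 80% of $478,880 = $383,104
Enhanced fine: $478,880 + $383,104 = $861,984
Cap at $1,324,150: $861,984 is within the cap, no reduction.
Minimum $1,106,950: $861,984 is below the minimum → $1,106,950

$1,106,950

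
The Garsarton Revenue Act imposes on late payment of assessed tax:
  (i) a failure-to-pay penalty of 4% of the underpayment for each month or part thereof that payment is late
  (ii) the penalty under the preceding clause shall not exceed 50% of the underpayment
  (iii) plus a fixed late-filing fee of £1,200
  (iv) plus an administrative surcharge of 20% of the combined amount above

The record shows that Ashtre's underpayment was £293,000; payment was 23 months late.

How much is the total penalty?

£177,240

Accrued rate: 4% × 23 = 92%, capped at 50% → 50%
Failure-to-pay penalty: 50% of £293,000 = £146,500
Penalty before surcharge: £146,500 + £1,200 = £147,700
Administrative surcharge: 20% of £147,700 = £29,540
Total penalty: £147,700 + £29,540 = £177,240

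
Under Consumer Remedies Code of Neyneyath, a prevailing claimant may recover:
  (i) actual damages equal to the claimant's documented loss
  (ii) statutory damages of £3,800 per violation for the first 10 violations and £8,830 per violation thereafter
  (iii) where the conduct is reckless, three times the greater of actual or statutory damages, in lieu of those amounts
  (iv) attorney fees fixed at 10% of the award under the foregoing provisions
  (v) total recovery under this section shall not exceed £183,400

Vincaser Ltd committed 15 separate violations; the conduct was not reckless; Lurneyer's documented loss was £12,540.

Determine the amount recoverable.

First 10 violations: 10 × £3,800 = £38,000
Remaining violations: (15 − 10) × £8,830 = £44,150
Statutory damages: £38,000 + £44,150 = £82,150
Conduct not reckless: the in-lieu enhancement does not apply.
Actual plus statutory damages: £12,540 + £82,150 = £94,690
Attorney fees: 10% of £94,690 = £9,469
Total before cap: £94,690 + £9,469 = £104,159
Cap at £183,400: £104,159 is within the cap, no reduction.

£104,159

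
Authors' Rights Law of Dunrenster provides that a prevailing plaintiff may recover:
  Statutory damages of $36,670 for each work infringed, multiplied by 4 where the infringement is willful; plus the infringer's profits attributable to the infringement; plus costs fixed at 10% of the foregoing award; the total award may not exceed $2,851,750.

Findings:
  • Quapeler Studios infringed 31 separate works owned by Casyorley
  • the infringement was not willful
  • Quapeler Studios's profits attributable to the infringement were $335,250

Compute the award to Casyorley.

$1,619,222

Statutory damages: 31 × $36,670 = $1,136,770
Infringement not willful: no ×4 enhancement.
Combined award: $1,136,770 + $335,250 = $1,472,020
Costs: 10% of $1,472,020 = $147,202
Award plus costs: $1,472,020 + $147,202 = $1,619,222
Cap at $2,851,750: $1,619,222 is within the cap, no reduction.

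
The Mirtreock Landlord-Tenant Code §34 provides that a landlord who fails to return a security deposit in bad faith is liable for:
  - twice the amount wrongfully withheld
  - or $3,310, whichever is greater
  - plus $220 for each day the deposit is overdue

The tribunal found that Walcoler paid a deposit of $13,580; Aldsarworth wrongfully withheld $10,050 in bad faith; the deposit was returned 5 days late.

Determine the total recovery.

Doubled: 2 × $10,050 = $20,100
Minimum $3,310: $20,100 meets the minimum, no increase.
Late-return penalty: 5 × $220 = $1,100
Damages plus late penalty: $20,100 + $1,100 = $21,200

$21,200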